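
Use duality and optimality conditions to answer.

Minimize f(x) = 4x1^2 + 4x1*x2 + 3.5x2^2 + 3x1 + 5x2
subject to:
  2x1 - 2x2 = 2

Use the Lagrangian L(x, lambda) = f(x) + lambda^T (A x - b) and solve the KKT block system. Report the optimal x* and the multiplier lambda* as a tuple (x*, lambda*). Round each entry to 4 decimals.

Form the Lagrangian:
  L(x, lambda) = (1/2) x^T Q x + c^T x + lambda^T (A x - b)
Stationarity (grad_x L = 0): Q x + c + A^T lambda = 0.
Primal feasibility: A x = b.

This gives the KKT block system:
  [ Q   A^T ] [ x     ]   [-c ]
  [ A    0  ] [ lambda ] = [ b ]

Solving the linear system:
  x*      = (0.1304, -0.8696)
  lambda* = (-0.2826)
  f(x*)   = -1.6957

x* = (0.1304, -0.8696), lambda* = (-0.2826)


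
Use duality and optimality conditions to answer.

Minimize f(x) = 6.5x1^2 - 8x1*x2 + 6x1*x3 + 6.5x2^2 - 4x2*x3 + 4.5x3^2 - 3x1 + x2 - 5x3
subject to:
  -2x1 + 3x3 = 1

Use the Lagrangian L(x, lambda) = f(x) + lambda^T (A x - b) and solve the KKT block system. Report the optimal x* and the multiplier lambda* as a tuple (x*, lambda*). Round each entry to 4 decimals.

Form the Lagrangian:
  L(x, lambda) = (1/2) x^T Q x + c^T x + lambda^T (A x - b)
Stationarity (grad_x L = 0): Q x + c + A^T lambda = 0.
Primal feasibility: A x = b.

This gives the KKT block system:
  [ Q   A^T ] [ x     ]   [-c ]
  [ A    0  ] [ lambda ] = [ b ]

Solving the linear system:
  x*      = (0.1604, 0.1573, 0.4403)
  lambda* = (0.2346)
  f(x*)   = -1.3801

x* = (0.1604, 0.1573, 0.4403), lambda* = (0.2346)


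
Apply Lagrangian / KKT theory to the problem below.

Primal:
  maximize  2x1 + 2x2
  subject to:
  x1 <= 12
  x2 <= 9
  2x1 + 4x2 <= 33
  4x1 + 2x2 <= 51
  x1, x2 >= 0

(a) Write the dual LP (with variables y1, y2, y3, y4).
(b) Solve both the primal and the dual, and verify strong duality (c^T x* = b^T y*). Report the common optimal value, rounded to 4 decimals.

The standard primal-dual pair for 'max c^T x s.t. A x <= b, x >= 0' is:
  Dual:  min b^T y  s.t.  A^T y >= c,  y >= 0.

So the dual LP is:
  minimize  12y1 + 9y2 + 33y3 + 51y4
  subject to:
    y1 + 2y3 + 4y4 >= 2
    y2 + 4y3 + 2y4 >= 2
    y1, y2, y3, y4 >= 0

Solving the primal: x* = (11.5, 2.5).
  primal value c^T x* = 28.
Solving the dual: y* = (0, 0, 0.3333, 0.3333).
  dual value b^T y* = 28.
Strong duality: c^T x* = b^T y*. Confirmed.

28


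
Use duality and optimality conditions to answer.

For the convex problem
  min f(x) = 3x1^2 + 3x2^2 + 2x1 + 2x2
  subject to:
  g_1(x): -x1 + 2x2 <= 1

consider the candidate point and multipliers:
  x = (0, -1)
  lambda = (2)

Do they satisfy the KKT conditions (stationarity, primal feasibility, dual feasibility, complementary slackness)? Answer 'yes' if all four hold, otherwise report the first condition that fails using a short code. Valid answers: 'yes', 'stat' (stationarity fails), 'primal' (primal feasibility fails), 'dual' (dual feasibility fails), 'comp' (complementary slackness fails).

Gradient of f: grad f(x) = Q x + c = (2, -4)
Constraint values g_i(x) = a_i^T x - b_i:
  g_1((0, -1)) = -3
Stationarity residual: grad f(x) + sum_i lambda_i a_i = (0, 0)
  -> stationarity OK
Primal feasibility (all g_i <= 0): OK
Dual feasibility (all lambda_i >= 0): OK
Complementary slackness (lambda_i * g_i(x) = 0 for all i): FAILS

Verdict: the first failing condition is complementary_slackness -> comp.

comp


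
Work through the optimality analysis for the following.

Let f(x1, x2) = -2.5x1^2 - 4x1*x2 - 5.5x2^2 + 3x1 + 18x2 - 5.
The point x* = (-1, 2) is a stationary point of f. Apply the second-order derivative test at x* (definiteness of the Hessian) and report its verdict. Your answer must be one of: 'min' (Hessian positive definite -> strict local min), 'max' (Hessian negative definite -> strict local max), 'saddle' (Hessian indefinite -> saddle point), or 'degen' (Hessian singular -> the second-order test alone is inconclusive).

Compute the Hessian H = grad^2 f:
  H = [[-5, -4], [-4, -11]]
Verify stationarity: grad f(x*) = H x* + g = (0, 0).
Eigenvalues of H: -13, -3.
Both eigenvalues < 0, so H is negative definite -> x* is a strict local max.

max


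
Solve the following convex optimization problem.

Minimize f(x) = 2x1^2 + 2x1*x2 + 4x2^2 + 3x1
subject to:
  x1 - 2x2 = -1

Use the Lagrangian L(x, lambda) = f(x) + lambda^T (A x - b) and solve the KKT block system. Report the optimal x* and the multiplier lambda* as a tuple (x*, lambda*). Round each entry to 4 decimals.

Form the Lagrangian:
  L(x, lambda) = (1/2) x^T Q x + c^T x + lambda^T (A x - b)
Stationarity (grad_x L = 0): Q x + c + A^T lambda = 0.
Primal feasibility: A x = b.

This gives the KKT block system:
  [ Q   A^T ] [ x     ]   [-c ]
  [ A    0  ] [ lambda ] = [ b ]

Solving the linear system:
  x*      = (-0.75, 0.125)
  lambda* = (-0.25)
  f(x*)   = -1.25

x* = (-0.75, 0.125), lambda* = (-0.25)


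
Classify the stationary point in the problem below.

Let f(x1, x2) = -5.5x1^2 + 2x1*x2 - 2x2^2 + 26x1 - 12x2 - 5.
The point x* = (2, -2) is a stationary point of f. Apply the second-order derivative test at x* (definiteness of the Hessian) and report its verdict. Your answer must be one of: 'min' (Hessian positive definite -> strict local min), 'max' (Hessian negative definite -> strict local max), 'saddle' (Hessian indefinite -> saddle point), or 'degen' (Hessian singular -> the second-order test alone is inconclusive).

Compute the Hessian H = grad^2 f:
  H = [[-11, 2], [2, -4]]
Verify stationarity: grad f(x*) = H x* + g = (0, 0).
Eigenvalues of H: -11.5311, -3.4689.
Both eigenvalues < 0, so H is negative definite -> x* is a strict local max.

max


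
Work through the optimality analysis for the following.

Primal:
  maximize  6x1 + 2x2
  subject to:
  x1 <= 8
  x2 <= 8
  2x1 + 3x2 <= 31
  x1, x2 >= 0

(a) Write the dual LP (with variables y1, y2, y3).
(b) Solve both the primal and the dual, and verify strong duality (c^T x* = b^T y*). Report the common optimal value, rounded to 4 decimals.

The standard primal-dual pair for 'max c^T x s.t. A x <= b, x >= 0' is:
  Dual:  min b^T y  s.t.  A^T y >= c,  y >= 0.

So the dual LP is:
  minimize  8y1 + 8y2 + 31y3
  subject to:
    y1 + 2y3 >= 6
    y2 + 3y3 >= 2
    y1, y2, y3 >= 0

Solving the primal: x* = (8, 5).
  primal value c^T x* = 58.
Solving the dual: y* = (4.6667, 0, 0.6667).
  dual value b^T y* = 58.
Strong duality: c^T x* = b^T y*. Confirmed.

58


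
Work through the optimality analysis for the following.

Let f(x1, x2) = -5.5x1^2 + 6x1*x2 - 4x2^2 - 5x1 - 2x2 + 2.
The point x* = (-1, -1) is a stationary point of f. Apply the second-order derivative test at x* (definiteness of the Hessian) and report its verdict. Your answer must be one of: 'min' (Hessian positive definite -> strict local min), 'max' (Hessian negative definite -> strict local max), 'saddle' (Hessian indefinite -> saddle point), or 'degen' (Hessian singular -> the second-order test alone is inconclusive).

Compute the Hessian H = grad^2 f:
  H = [[-11, 6], [6, -8]]
Verify stationarity: grad f(x*) = H x* + g = (0, 0).
Eigenvalues of H: -15.6847, -3.3153.
Both eigenvalues < 0, so H is negative definite -> x* is a strict local max.

max


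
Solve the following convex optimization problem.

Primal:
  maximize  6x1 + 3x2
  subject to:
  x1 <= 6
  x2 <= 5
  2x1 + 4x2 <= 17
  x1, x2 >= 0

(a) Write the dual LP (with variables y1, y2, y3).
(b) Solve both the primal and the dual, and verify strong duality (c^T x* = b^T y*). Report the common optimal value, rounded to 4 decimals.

The standard primal-dual pair for 'max c^T x s.t. A x <= b, x >= 0' is:
  Dual:  min b^T y  s.t.  A^T y >= c,  y >= 0.

So the dual LP is:
  minimize  6y1 + 5y2 + 17y3
  subject to:
    y1 + 2y3 >= 6
    y2 + 4y3 >= 3
    y1, y2, y3 >= 0

Solving the primal: x* = (6, 1.25).
  primal value c^T x* = 39.75.
Solving the dual: y* = (4.5, 0, 0.75).
  dual value b^T y* = 39.75.
Strong duality: c^T x* = b^T y*. Confirmed.

39.75


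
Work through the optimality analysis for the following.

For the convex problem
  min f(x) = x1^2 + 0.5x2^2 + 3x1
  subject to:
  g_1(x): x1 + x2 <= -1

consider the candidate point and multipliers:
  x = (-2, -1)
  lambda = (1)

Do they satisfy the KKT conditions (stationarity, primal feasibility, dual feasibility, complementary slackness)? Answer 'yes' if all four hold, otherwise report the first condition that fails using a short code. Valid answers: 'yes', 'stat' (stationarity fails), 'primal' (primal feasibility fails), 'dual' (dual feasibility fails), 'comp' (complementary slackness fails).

Gradient of f: grad f(x) = Q x + c = (-1, -1)
Constraint values g_i(x) = a_i^T x - b_i:
  g_1((-2, -1)) = -2
Stationarity residual: grad f(x) + sum_i lambda_i a_i = (0, 0)
  -> stationarity OK
Primal feasibility (all g_i <= 0): OK
Dual feasibility (all lambda_i >= 0): OK
Complementary slackness (lambda_i * g_i(x) = 0 for all i): FAILS

Verdict: the first failing condition is complementary_slackness -> comp.

comp


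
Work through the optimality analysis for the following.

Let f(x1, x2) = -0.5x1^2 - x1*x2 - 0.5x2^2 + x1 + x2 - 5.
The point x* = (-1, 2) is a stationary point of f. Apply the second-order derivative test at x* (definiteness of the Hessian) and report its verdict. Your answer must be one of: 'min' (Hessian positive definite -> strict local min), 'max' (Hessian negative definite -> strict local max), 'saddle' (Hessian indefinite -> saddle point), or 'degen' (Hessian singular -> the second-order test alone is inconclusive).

Compute the Hessian H = grad^2 f:
  H = [[-1, -1], [-1, -1]]
Verify stationarity: grad f(x*) = H x* + g = (0, 0).
Eigenvalues of H: -2, 0.
H has a zero eigenvalue (singular; negative semidefinite but not definite), so H is neither positive definite, negative definite, nor indefinite. The second-order test alone is inconclusive -> degen.
(Indeed, f is constant along the null direction of H through x*, so x* is not a strict local extremum.)

degen


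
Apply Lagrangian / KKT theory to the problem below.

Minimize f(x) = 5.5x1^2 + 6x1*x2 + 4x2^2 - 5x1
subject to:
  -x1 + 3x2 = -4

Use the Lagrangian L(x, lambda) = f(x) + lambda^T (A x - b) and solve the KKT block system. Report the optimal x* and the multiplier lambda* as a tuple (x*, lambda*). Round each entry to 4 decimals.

Form the Lagrangian:
  L(x, lambda) = (1/2) x^T Q x + c^T x + lambda^T (A x - b)
Stationarity (grad_x L = 0): Q x + c + A^T lambda = 0.
Primal feasibility: A x = b.

This gives the KKT block system:
  [ Q   A^T ] [ x     ]   [-c ]
  [ A    0  ] [ lambda ] = [ b ]

Solving the linear system:
  x*      = (1.042, -0.986)
  lambda* = (0.5455)
  f(x*)   = -1.514

x* = (1.042, -0.986), lambda* = (0.5455)


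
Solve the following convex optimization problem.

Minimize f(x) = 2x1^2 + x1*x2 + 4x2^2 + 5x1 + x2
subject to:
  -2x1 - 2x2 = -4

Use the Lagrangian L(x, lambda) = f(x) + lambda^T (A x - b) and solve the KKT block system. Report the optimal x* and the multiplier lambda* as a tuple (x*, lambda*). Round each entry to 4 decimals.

Form the Lagrangian:
  L(x, lambda) = (1/2) x^T Q x + c^T x + lambda^T (A x - b)
Stationarity (grad_x L = 0): Q x + c + A^T lambda = 0.
Primal feasibility: A x = b.

This gives the KKT block system:
  [ Q   A^T ] [ x     ]   [-c ]
  [ A    0  ] [ lambda ] = [ b ]

Solving the linear system:
  x*      = (1, 1)
  lambda* = (5)
  f(x*)   = 13

x* = (1, 1), lambda* = (5)


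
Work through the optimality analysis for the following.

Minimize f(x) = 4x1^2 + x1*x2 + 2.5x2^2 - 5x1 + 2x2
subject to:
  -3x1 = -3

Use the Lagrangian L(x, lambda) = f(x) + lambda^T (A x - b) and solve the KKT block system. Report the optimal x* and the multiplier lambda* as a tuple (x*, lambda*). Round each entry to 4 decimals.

Form the Lagrangian:
  L(x, lambda) = (1/2) x^T Q x + c^T x + lambda^T (A x - b)
Stationarity (grad_x L = 0): Q x + c + A^T lambda = 0.
Primal feasibility: A x = b.

This gives the KKT block system:
  [ Q   A^T ] [ x     ]   [-c ]
  [ A    0  ] [ lambda ] = [ b ]

Solving the linear system:
  x*      = (1, -0.6)
  lambda* = (0.8)
  f(x*)   = -1.9

x* = (1, -0.6), lambda* = (0.8)


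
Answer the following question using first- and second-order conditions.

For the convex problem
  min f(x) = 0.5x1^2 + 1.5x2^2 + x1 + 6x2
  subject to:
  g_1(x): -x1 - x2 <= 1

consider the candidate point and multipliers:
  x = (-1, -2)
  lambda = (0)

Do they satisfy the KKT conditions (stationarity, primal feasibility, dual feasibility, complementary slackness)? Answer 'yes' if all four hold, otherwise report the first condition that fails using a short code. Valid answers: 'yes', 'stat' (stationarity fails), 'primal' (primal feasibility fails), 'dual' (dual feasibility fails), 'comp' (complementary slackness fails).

Gradient of f: grad f(x) = Q x + c = (0, 0)
Constraint values g_i(x) = a_i^T x - b_i:
  g_1((-1, -2)) = 2
Stationarity residual: grad f(x) + sum_i lambda_i a_i = (0, 0)
  -> stationarity OK
Primal feasibility (all g_i <= 0): FAILS
Dual feasibility (all lambda_i >= 0): OK
Complementary slackness (lambda_i * g_i(x) = 0 for all i): OK

Verdict: the first failing condition is primal_feasibility -> primal.

primal


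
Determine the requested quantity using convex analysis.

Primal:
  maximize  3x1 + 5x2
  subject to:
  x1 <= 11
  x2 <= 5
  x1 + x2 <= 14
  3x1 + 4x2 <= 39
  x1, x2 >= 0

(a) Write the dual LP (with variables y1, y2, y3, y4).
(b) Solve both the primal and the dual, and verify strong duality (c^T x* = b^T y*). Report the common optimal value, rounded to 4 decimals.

The standard primal-dual pair for 'max c^T x s.t. A x <= b, x >= 0' is:
  Dual:  min b^T y  s.t.  A^T y >= c,  y >= 0.

So the dual LP is:
  minimize  11y1 + 5y2 + 14y3 + 39y4
  subject to:
    y1 + y3 + 3y4 >= 3
    y2 + y3 + 4y4 >= 5
    y1, y2, y3, y4 >= 0

Solving the primal: x* = (6.3333, 5).
  primal value c^T x* = 44.
Solving the dual: y* = (0, 1, 0, 1).
  dual value b^T y* = 44.
Strong duality: c^T x* = b^T y*. Confirmed.

44


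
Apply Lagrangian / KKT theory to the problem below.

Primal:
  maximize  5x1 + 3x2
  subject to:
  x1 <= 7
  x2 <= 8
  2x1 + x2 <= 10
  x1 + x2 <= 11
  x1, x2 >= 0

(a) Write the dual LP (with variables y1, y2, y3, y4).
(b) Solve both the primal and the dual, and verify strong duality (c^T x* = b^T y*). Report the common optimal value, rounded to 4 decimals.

The standard primal-dual pair for 'max c^T x s.t. A x <= b, x >= 0' is:
  Dual:  min b^T y  s.t.  A^T y >= c,  y >= 0.

So the dual LP is:
  minimize  7y1 + 8y2 + 10y3 + 11y4
  subject to:
    y1 + 2y3 + y4 >= 5
    y2 + y3 + y4 >= 3
    y1, y2, y3, y4 >= 0

Solving the primal: x* = (1, 8).
  primal value c^T x* = 29.
Solving the dual: y* = (0, 0.5, 2.5, 0).
  dual value b^T y* = 29.
Strong duality: c^T x* = b^T y*. Confirmed.

29


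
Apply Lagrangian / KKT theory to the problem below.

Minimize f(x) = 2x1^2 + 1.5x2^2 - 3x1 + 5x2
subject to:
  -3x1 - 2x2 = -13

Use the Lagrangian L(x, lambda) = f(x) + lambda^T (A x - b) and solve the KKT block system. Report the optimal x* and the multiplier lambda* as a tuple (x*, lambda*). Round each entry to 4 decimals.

Form the Lagrangian:
  L(x, lambda) = (1/2) x^T Q x + c^T x + lambda^T (A x - b)
Stationarity (grad_x L = 0): Q x + c + A^T lambda = 0.
Primal feasibility: A x = b.

This gives the KKT block system:
  [ Q   A^T ] [ x     ]   [-c ]
  [ A    0  ] [ lambda ] = [ b ]

Solving the linear system:
  x*      = (3.6977, 0.9535)
  lambda* = (3.9302)
  f(x*)   = 22.3837

x* = (3.6977, 0.9535), lambda* = (3.9302)


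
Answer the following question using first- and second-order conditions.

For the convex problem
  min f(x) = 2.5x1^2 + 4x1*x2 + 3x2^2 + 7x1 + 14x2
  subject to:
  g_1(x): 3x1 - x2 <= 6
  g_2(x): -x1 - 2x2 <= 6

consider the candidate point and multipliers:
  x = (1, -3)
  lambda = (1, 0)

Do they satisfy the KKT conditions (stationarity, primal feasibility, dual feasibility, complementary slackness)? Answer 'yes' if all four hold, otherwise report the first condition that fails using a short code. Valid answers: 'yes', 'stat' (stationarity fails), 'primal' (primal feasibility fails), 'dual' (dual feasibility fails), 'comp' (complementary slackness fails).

Gradient of f: grad f(x) = Q x + c = (0, 0)
Constraint values g_i(x) = a_i^T x - b_i:
  g_1((1, -3)) = 0
  g_2((1, -3)) = -1
Stationarity residual: grad f(x) + sum_i lambda_i a_i = (3, -1)
  -> stationarity FAILS
Primal feasibility (all g_i <= 0): OK
Dual feasibility (all lambda_i >= 0): OK
Complementary slackness (lambda_i * g_i(x) = 0 for all i): OK

Verdict: the first failing condition is stationarity -> stat.

stat


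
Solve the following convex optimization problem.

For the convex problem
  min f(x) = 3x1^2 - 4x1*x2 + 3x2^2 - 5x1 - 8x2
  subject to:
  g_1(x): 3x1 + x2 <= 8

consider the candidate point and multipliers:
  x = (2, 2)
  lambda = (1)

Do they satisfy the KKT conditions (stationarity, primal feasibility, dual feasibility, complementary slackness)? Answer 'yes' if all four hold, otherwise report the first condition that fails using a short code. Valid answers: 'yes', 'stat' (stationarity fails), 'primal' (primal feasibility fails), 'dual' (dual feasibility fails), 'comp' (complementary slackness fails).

Gradient of f: grad f(x) = Q x + c = (-1, -4)
Constraint values g_i(x) = a_i^T x - b_i:
  g_1((2, 2)) = 0
Stationarity residual: grad f(x) + sum_i lambda_i a_i = (2, -3)
  -> stationarity FAILS
Primal feasibility (all g_i <= 0): OK
Dual feasibility (all lambda_i >= 0): OK
Complementary slackness (lambda_i * g_i(x) = 0 for all i): OK

Verdict: the first failing condition is stationarity -> stat.

stat


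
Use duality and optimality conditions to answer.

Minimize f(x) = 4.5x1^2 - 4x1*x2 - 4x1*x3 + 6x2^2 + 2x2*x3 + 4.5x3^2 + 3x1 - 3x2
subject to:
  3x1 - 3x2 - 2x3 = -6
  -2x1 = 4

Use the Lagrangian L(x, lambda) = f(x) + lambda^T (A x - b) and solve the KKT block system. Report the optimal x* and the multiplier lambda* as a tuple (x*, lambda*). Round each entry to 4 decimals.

Form the Lagrangian:
  L(x, lambda) = (1/2) x^T Q x + c^T x + lambda^T (A x - b)
Stationarity (grad_x L = 0): Q x + c + A^T lambda = 0.
Primal feasibility: A x = b.

This gives the KKT block system:
  [ Q   A^T ] [ x     ]   [-c ]
  [ A    0  ] [ lambda ] = [ b ]

Solving the linear system:
  x*      = (-2, 0.2667, -0.4)
  lambda* = (2.4667, -3.5333)
  f(x*)   = 11.0667

x* = (-2, 0.2667, -0.4), lambda* = (2.4667, -3.5333)


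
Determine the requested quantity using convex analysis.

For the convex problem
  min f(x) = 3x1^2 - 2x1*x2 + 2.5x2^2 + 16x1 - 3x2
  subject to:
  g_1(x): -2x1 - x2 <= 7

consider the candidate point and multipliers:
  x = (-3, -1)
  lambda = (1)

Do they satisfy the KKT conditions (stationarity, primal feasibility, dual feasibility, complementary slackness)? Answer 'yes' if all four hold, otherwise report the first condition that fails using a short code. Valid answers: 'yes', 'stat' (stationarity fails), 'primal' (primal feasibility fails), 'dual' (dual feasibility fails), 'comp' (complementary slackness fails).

Gradient of f: grad f(x) = Q x + c = (0, -2)
Constraint values g_i(x) = a_i^T x - b_i:
  g_1((-3, -1)) = 0
Stationarity residual: grad f(x) + sum_i lambda_i a_i = (-2, -3)
  -> stationarity FAILS
Primal feasibility (all g_i <= 0): OK
Dual feasibility (all lambda_i >= 0): OK
Complementary slackness (lambda_i * g_i(x) = 0 for all i): OK

Verdict: the first failing condition is stationarity -> stat.

stat


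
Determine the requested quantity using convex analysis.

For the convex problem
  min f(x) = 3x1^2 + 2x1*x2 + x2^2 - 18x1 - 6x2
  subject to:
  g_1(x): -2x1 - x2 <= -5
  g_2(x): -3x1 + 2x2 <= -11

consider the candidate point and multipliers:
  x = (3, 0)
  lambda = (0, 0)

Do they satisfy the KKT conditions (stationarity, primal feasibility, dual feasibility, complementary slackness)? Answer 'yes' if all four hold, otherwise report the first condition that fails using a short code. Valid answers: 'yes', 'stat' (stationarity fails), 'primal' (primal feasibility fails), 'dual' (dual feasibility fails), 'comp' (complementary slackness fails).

Gradient of f: grad f(x) = Q x + c = (0, 0)
Constraint values g_i(x) = a_i^T x - b_i:
  g_1((3, 0)) = -1
  g_2((3, 0)) = 2
Stationarity residual: grad f(x) + sum_i lambda_i a_i = (0, 0)
  -> stationarity OK
Primal feasibility (all g_i <= 0): FAILS
Dual feasibility (all lambda_i >= 0): OK
Complementary slackness (lambda_i * g_i(x) = 0 for all i): OK

Verdict: the first failing condition is primal_feasibility -> primal.

primal


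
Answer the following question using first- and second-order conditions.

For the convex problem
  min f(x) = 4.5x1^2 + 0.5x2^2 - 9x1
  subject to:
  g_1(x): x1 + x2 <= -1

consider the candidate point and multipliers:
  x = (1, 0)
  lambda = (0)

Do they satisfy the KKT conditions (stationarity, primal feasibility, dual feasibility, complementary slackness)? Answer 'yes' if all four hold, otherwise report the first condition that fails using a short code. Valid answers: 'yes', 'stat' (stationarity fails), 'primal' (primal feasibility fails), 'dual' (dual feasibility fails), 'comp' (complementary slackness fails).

Gradient of f: grad f(x) = Q x + c = (0, 0)
Constraint values g_i(x) = a_i^T x - b_i:
  g_1((1, 0)) = 2
Stationarity residual: grad f(x) + sum_i lambda_i a_i = (0, 0)
  -> stationarity OK
Primal feasibility (all g_i <= 0): FAILS
Dual feasibility (all lambda_i >= 0): OK
Complementary slackness (lambda_i * g_i(x) = 0 for all i): OK

Verdict: the first failing condition is primal_feasibility -> primal.

primal


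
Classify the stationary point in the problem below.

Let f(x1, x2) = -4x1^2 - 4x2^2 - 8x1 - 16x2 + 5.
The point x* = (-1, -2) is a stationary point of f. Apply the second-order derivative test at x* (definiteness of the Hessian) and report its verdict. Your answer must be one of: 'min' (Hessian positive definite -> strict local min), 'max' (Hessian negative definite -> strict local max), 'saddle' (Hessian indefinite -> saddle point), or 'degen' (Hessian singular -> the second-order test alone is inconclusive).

Compute the Hessian H = grad^2 f:
  H = [[-8, 0], [0, -8]]
Verify stationarity: grad f(x*) = H x* + g = (0, 0).
Eigenvalues of H: -8, -8.
Both eigenvalues < 0, so H is negative definite -> x* is a strict local max.

max


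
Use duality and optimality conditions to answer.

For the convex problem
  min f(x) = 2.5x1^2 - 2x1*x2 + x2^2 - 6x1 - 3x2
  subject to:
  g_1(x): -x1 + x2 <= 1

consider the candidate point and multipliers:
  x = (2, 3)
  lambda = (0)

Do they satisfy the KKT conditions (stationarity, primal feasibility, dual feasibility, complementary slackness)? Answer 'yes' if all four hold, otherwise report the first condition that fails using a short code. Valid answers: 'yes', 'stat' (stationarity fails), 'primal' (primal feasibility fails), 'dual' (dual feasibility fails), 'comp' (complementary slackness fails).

Gradient of f: grad f(x) = Q x + c = (-2, -1)
Constraint values g_i(x) = a_i^T x - b_i:
  g_1((2, 3)) = 0
Stationarity residual: grad f(x) + sum_i lambda_i a_i = (-2, -1)
  -> stationarity FAILS
Primal feasibility (all g_i <= 0): OK
Dual feasibility (all lambda_i >= 0): OK
Complementary slackness (lambda_i * g_i(x) = 0 for all i): OK

Verdict: the first failing condition is stationarity -> stat.

stat


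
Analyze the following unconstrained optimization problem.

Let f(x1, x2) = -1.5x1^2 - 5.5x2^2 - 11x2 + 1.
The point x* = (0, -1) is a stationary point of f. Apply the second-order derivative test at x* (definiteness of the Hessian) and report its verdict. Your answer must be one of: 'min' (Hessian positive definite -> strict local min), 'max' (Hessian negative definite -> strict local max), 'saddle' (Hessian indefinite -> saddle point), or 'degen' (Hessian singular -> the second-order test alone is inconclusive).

Compute the Hessian H = grad^2 f:
  H = [[-3, 0], [0, -11]]
Verify stationarity: grad f(x*) = H x* + g = (0, 0).
Eigenvalues of H: -11, -3.
Both eigenvalues < 0, so H is negative definite -> x* is a strict local max.

max


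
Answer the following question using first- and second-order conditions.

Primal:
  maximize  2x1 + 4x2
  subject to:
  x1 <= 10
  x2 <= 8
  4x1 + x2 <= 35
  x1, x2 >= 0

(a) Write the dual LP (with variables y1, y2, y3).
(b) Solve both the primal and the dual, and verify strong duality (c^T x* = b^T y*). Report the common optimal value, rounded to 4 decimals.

The standard primal-dual pair for 'max c^T x s.t. A x <= b, x >= 0' is:
  Dual:  min b^T y  s.t.  A^T y >= c,  y >= 0.

So the dual LP is:
  minimize  10y1 + 8y2 + 35y3
  subject to:
    y1 + 4y3 >= 2
    y2 + y3 >= 4
    y1, y2, y3 >= 0

Solving the primal: x* = (6.75, 8).
  primal value c^T x* = 45.5.
Solving the dual: y* = (0, 3.5, 0.5).
  dual value b^T y* = 45.5.
Strong duality: c^T x* = b^T y*. Confirmed.

45.5


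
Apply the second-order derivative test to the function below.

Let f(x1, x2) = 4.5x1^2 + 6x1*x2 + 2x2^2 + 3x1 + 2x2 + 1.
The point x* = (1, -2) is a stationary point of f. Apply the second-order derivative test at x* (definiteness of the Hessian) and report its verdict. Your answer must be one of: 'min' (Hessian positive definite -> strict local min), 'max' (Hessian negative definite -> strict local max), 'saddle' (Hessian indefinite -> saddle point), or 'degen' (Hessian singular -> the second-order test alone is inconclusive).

Compute the Hessian H = grad^2 f:
  H = [[9, 6], [6, 4]]
Verify stationarity: grad f(x*) = H x* + g = (0, 0).
Eigenvalues of H: 0, 13.
H has a zero eigenvalue (singular; positive semidefinite but not definite), so H is neither positive definite, negative definite, nor indefinite. The second-order test alone is inconclusive -> degen.
(Indeed, f is constant along the null direction of H through x*, so x* is not a strict local extremum.)

degen


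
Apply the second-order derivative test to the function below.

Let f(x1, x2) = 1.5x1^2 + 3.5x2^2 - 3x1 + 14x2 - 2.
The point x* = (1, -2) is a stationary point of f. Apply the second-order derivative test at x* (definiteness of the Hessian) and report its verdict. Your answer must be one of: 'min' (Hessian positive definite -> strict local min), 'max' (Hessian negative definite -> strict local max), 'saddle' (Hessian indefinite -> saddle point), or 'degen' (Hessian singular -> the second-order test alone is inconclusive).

Compute the Hessian H = grad^2 f:
  H = [[3, 0], [0, 7]]
Verify stationarity: grad f(x*) = H x* + g = (0, 0).
Eigenvalues of H: 3, 7.
Both eigenvalues > 0, so H is positive definite -> x* is a strict local min.

min


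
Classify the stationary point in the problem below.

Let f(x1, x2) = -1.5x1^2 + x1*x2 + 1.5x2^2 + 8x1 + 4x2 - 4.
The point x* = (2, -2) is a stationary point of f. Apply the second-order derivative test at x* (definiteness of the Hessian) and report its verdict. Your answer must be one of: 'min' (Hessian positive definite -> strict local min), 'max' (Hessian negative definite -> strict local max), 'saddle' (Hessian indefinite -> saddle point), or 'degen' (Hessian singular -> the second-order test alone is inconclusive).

Compute the Hessian H = grad^2 f:
  H = [[-3, 1], [1, 3]]
Verify stationarity: grad f(x*) = H x* + g = (0, 0).
Eigenvalues of H: -3.1623, 3.1623.
Eigenvalues have mixed signs, so H is indefinite -> x* is a saddle point.

saddle


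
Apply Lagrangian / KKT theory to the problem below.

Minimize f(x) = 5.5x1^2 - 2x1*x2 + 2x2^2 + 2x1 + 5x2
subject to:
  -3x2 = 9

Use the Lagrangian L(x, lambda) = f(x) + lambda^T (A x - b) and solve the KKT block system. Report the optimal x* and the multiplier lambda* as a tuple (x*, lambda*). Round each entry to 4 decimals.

Form the Lagrangian:
  L(x, lambda) = (1/2) x^T Q x + c^T x + lambda^T (A x - b)
Stationarity (grad_x L = 0): Q x + c + A^T lambda = 0.
Primal feasibility: A x = b.

This gives the KKT block system:
  [ Q   A^T ] [ x     ]   [-c ]
  [ A    0  ] [ lambda ] = [ b ]

Solving the linear system:
  x*      = (-0.7273, -3)
  lambda* = (-1.8485)
  f(x*)   = 0.0909

x* = (-0.7273, -3), lambda* = (-1.8485)


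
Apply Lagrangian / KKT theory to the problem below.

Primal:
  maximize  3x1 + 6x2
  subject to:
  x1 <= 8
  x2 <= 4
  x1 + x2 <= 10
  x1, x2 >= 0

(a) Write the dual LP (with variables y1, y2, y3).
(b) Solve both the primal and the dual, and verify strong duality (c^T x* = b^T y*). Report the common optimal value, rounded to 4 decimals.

The standard primal-dual pair for 'max c^T x s.t. A x <= b, x >= 0' is:
  Dual:  min b^T y  s.t.  A^T y >= c,  y >= 0.

So the dual LP is:
  minimize  8y1 + 4y2 + 10y3
  subject to:
    y1 + y3 >= 3
    y2 + y3 >= 6
    y1, y2, y3 >= 0

Solving the primal: x* = (6, 4).
  primal value c^T x* = 42.
Solving the dual: y* = (0, 3, 3).
  dual value b^T y* = 42.
Strong duality: c^T x* = b^T y*. Confirmed.

42


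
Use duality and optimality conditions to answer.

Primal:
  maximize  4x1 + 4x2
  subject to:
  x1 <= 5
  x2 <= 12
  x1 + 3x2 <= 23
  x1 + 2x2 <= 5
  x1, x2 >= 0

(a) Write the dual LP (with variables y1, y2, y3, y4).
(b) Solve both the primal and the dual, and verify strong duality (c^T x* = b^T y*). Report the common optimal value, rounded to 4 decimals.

The standard primal-dual pair for 'max c^T x s.t. A x <= b, x >= 0' is:
  Dual:  min b^T y  s.t.  A^T y >= c,  y >= 0.

So the dual LP is:
  minimize  5y1 + 12y2 + 23y3 + 5y4
  subject to:
    y1 + y3 + y4 >= 4
    y2 + 3y3 + 2y4 >= 4
    y1, y2, y3, y4 >= 0

Solving the primal: x* = (5, 0).
  primal value c^T x* = 20.
Solving the dual: y* = (2, 0, 0, 2).
  dual value b^T y* = 20.
Strong duality: c^T x* = b^T y*. Confirmed.

20


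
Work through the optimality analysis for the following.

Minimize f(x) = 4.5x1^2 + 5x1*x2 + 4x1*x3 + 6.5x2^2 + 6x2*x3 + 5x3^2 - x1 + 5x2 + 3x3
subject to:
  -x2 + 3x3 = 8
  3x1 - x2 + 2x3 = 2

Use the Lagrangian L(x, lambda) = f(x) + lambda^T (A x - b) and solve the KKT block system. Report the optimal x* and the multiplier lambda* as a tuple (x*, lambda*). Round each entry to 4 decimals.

Form the Lagrangian:
  L(x, lambda) = (1/2) x^T Q x + c^T x + lambda^T (A x - b)
Stationarity (grad_x L = 0): Q x + c + A^T lambda = 0.
Primal feasibility: A x = b.

This gives the KKT block system:
  [ Q   A^T ] [ x     ]   [-c ]
  [ A    0  ] [ lambda ] = [ b ]

Solving the linear system:
  x*      = (-1.2459, -1.2132, 2.2623)
  lambda* = (-6.5044, 3.0767)
  f(x*)   = 23.9242

x* = (-1.2459, -1.2132, 2.2623), lambda* = (-6.5044, 3.0767)


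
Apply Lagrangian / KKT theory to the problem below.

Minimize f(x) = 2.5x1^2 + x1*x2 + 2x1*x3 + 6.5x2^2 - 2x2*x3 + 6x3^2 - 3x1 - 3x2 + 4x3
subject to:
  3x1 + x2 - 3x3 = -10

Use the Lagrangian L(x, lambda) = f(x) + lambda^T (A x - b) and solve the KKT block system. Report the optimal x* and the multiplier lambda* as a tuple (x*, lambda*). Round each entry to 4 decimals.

Form the Lagrangian:
  L(x, lambda) = (1/2) x^T Q x + c^T x + lambda^T (A x - b)
Stationarity (grad_x L = 0): Q x + c + A^T lambda = 0.
Primal feasibility: A x = b.

This gives the KKT block system:
  [ Q   A^T ] [ x     ]   [-c ]
  [ A    0  ] [ lambda ] = [ b ]

Solving the linear system:
  x*      = (-2.3168, 0.2688, 1.1062)
  lambda* = (4.0342)
  f(x*)   = 25.4555

x* = (-2.3168, 0.2688, 1.1062), lambda* = (4.0342)


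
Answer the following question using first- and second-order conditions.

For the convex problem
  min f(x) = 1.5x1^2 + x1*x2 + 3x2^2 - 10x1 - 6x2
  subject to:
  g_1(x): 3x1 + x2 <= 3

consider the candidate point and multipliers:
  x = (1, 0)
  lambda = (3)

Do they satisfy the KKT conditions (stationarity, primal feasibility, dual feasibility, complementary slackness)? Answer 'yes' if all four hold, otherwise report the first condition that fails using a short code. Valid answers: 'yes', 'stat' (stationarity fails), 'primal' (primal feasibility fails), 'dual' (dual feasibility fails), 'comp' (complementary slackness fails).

Gradient of f: grad f(x) = Q x + c = (-7, -5)
Constraint values g_i(x) = a_i^T x - b_i:
  g_1((1, 0)) = 0
Stationarity residual: grad f(x) + sum_i lambda_i a_i = (2, -2)
  -> stationarity FAILS
Primal feasibility (all g_i <= 0): OK
Dual feasibility (all lambda_i >= 0): OK
Complementary slackness (lambda_i * g_i(x) = 0 for all i): OK

Verdict: the first failing condition is stationarity -> stat.

stat


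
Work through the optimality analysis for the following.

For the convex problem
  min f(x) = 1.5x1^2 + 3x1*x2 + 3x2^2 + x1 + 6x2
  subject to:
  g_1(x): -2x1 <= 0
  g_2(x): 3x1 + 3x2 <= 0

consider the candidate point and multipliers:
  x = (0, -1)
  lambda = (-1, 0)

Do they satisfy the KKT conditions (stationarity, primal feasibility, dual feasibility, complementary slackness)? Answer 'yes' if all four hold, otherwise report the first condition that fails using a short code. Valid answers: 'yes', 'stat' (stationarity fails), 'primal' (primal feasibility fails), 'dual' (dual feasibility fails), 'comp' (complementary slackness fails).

Gradient of f: grad f(x) = Q x + c = (-2, 0)
Constraint values g_i(x) = a_i^T x - b_i:
  g_1((0, -1)) = 0
  g_2((0, -1)) = -3
Stationarity residual: grad f(x) + sum_i lambda_i a_i = (0, 0)
  -> stationarity OK
Primal feasibility (all g_i <= 0): OK
Dual feasibility (all lambda_i >= 0): FAILS
Complementary slackness (lambda_i * g_i(x) = 0 for all i): OK

Verdict: the first failing condition is dual_feasibility -> dual.

dual


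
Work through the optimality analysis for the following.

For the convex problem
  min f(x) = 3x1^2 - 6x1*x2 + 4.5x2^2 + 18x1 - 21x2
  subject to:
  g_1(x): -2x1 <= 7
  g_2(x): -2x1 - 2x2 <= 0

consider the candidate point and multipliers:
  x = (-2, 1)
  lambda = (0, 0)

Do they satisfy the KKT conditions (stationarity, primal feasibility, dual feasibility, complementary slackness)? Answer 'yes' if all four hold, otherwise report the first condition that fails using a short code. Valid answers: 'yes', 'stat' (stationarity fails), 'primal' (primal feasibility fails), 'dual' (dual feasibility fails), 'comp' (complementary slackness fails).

Gradient of f: grad f(x) = Q x + c = (0, 0)
Constraint values g_i(x) = a_i^T x - b_i:
  g_1((-2, 1)) = -3
  g_2((-2, 1)) = 2
Stationarity residual: grad f(x) + sum_i lambda_i a_i = (0, 0)
  -> stationarity OK
Primal feasibility (all g_i <= 0): FAILS
Dual feasibility (all lambda_i >= 0): OK
Complementary slackness (lambda_i * g_i(x) = 0 for all i): OK

Verdict: the first failing condition is primal_feasibility -> primal.

primal


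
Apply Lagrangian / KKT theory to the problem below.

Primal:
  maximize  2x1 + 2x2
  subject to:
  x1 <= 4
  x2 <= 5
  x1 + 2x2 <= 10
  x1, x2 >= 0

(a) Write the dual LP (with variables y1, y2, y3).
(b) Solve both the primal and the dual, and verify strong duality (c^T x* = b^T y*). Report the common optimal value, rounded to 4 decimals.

The standard primal-dual pair for 'max c^T x s.t. A x <= b, x >= 0' is:
  Dual:  min b^T y  s.t.  A^T y >= c,  y >= 0.

So the dual LP is:
  minimize  4y1 + 5y2 + 10y3
  subject to:
    y1 + y3 >= 2
    y2 + 2y3 >= 2
    y1, y2, y3 >= 0

Solving the primal: x* = (4, 3).
  primal value c^T x* = 14.
Solving the dual: y* = (1, 0, 1).
  dual value b^T y* = 14.
Strong duality: c^T x* = b^T y*. Confirmed.

14


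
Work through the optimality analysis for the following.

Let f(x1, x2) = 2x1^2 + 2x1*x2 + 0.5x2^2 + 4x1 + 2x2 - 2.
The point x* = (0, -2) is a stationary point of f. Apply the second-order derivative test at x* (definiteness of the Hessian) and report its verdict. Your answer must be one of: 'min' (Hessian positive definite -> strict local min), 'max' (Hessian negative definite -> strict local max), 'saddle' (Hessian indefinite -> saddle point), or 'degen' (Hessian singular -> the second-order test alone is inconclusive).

Compute the Hessian H = grad^2 f:
  H = [[4, 2], [2, 1]]
Verify stationarity: grad f(x*) = H x* + g = (0, 0).
Eigenvalues of H: 0, 5.
H has a zero eigenvalue (singular; positive semidefinite but not definite), so H is neither positive definite, negative definite, nor indefinite. The second-order test alone is inconclusive -> degen.
(Indeed, f is constant along the null direction of H through x*, so x* is not a strict local extremum.)

degen


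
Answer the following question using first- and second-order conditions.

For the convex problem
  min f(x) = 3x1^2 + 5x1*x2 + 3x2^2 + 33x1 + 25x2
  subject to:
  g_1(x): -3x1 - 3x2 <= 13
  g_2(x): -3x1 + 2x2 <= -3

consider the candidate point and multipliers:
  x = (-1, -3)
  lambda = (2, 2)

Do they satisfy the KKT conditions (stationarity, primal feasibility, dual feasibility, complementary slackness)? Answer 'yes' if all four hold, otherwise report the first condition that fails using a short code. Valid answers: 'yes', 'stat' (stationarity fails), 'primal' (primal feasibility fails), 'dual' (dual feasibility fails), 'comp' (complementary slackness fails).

Gradient of f: grad f(x) = Q x + c = (12, 2)
Constraint values g_i(x) = a_i^T x - b_i:
  g_1((-1, -3)) = -1
  g_2((-1, -3)) = 0
Stationarity residual: grad f(x) + sum_i lambda_i a_i = (0, 0)
  -> stationarity OK
Primal feasibility (all g_i <= 0): OK
Dual feasibility (all lambda_i >= 0): OK
Complementary slackness (lambda_i * g_i(x) = 0 for all i): FAILS

Verdict: the first failing condition is complementary_slackness -> comp.

comp


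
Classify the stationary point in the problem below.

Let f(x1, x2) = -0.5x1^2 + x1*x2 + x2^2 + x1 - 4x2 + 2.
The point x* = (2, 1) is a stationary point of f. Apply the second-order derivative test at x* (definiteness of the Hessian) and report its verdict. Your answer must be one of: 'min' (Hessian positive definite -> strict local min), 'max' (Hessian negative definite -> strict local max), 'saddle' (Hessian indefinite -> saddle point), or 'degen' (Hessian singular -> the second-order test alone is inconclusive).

Compute the Hessian H = grad^2 f:
  H = [[-1, 1], [1, 2]]
Verify stationarity: grad f(x*) = H x* + g = (0, 0).
Eigenvalues of H: -1.3028, 2.3028.
Eigenvalues have mixed signs, so H is indefinite -> x* is a saddle point.

saddle


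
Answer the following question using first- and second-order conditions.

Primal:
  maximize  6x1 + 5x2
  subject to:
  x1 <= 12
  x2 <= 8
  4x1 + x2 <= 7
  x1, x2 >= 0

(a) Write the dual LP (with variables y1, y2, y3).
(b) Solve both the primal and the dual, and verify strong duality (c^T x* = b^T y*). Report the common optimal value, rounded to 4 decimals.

The standard primal-dual pair for 'max c^T x s.t. A x <= b, x >= 0' is:
  Dual:  min b^T y  s.t.  A^T y >= c,  y >= 0.

So the dual LP is:
  minimize  12y1 + 8y2 + 7y3
  subject to:
    y1 + 4y3 >= 6
    y2 + y3 >= 5
    y1, y2, y3 >= 0

Solving the primal: x* = (0, 7).
  primal value c^T x* = 35.
Solving the dual: y* = (0, 0, 5).
  dual value b^T y* = 35.
Strong duality: c^T x* = b^T y*. Confirmed.

35


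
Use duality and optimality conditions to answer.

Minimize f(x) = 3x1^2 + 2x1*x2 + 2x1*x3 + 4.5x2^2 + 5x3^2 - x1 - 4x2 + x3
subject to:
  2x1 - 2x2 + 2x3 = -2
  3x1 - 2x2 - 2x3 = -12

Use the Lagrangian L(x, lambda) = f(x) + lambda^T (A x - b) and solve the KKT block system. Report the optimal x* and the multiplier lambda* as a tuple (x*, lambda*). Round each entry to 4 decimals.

Form the Lagrangian:
  L(x, lambda) = (1/2) x^T Q x + c^T x + lambda^T (A x - b)
Stationarity (grad_x L = 0): Q x + c + A^T lambda = 0.
Primal feasibility: A x = b.

This gives the KKT block system:
  [ Q   A^T ] [ x     ]   [-c ]
  [ A    0  ] [ lambda ] = [ b ]

Solving the linear system:
  x*      = (-1.9438, 1.0703, 2.0141)
  lambda* = (-3.877, 4.7494)
  f(x*)   = 24.4578

x* = (-1.9438, 1.0703, 2.0141), lambda* = (-3.877, 4.7494)


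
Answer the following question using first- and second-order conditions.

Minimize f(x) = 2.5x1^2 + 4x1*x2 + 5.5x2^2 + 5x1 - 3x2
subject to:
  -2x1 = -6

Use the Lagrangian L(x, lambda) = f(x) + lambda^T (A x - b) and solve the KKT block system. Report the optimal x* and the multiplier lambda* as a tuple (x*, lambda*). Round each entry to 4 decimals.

Form the Lagrangian:
  L(x, lambda) = (1/2) x^T Q x + c^T x + lambda^T (A x - b)
Stationarity (grad_x L = 0): Q x + c + A^T lambda = 0.
Primal feasibility: A x = b.

This gives the KKT block system:
  [ Q   A^T ] [ x     ]   [-c ]
  [ A    0  ] [ lambda ] = [ b ]

Solving the linear system:
  x*      = (3, -0.8182)
  lambda* = (8.3636)
  f(x*)   = 33.8182

x* = (3, -0.8182), lambda* = (8.3636)
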